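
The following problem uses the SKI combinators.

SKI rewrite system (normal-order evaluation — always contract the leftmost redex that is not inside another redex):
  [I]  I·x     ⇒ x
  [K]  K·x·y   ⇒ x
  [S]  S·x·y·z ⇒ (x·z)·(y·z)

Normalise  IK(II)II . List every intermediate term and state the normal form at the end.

  start: IK(II)II
  step 1: K(II)II
  step 2: III
  step 3: II
  step 4: I

Answer: normal form = I  (in 4 steps)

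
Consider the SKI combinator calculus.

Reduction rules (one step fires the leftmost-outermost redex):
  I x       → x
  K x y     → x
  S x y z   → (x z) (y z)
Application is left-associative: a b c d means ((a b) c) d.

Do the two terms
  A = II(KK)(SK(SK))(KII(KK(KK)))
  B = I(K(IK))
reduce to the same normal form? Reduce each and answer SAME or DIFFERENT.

Term A:
  start: II(KK)(SK(SK))(KII(KK(KK)))
  →1  I(KK)(SK(SK))(KII(KK(KK)))
  →2  KK(SK(SK))(KII(KK(KK)))
  →3  K(KII(KK(KK)))
  →4  K(I(KK(KK)))
  →5  K(KK(KK))
  →6  KK

Term B:
  start: I(K(IK))
  →1  K(IK)
  →2  KK

Answer: SAME — A ⇓ KK, B ⇓ KK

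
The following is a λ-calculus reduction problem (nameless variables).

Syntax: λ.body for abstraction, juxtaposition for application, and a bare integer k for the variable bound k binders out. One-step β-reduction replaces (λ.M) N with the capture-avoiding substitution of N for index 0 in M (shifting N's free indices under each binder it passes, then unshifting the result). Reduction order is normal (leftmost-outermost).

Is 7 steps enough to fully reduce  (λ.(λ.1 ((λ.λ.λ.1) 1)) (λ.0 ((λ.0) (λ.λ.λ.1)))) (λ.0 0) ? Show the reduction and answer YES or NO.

Answer: YES — reaches normal form λ.λ.λ.1 in 6 ≤ 7 steps

Reduction:
  start: (λ.(λ.1 ((λ.λ.λ.1) 1)) (λ.0 ((λ.0) (λ.λ.λ.1)))) (λ.0 0)
  step 1: (λ.(λ.0 0) ((λ.λ.λ.1) (λ.0 0))) (λ.0 ((λ.0) (λ.λ.λ.1)))
  step 2: (λ.0 0) ((λ.λ.λ.1) (λ.0 0))
  step 3: (λ.λ.λ.1) (λ.0 0) ((λ.λ.λ.1) (λ.0 0))
  step 4: (λ.λ.1) ((λ.λ.λ.1) (λ.0 0))
  step 5: λ.(λ.λ.λ.1) (λ.0 0)
  step 6: λ.λ.λ.1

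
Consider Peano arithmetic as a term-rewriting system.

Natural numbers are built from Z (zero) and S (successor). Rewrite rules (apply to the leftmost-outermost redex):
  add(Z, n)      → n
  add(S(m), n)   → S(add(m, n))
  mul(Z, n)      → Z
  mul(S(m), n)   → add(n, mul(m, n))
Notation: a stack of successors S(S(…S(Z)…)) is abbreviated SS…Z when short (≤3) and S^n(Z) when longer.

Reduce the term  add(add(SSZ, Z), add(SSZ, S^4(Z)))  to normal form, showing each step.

  start: add(add(SSZ, Z), add(SSZ, S^4(Z)))
  step 1: add(S(add(SZ, Z)), add(SSZ, S^4(Z)))
  step 2: S(add(add(SZ, Z), add(SSZ, S^4(Z))))
  step 3: S(add(S(add(Z, Z)), add(SSZ, S^4(Z))))
  step 4: S(S(add(add(Z, Z), add(SSZ, S^4(Z)))))
  step 5: S(S(add(Z, add(SSZ, S^4(Z)))))
  step 6: S(S(add(SSZ, S^4(Z))))
  step 7: S(S(S(add(SZ, S^4(Z)))))
  step 8: S(S(S(S(add(Z, S^4(Z))))))
  step 9: S^8(Z)

Answer: normal form = S^8(Z)  (in 9 steps)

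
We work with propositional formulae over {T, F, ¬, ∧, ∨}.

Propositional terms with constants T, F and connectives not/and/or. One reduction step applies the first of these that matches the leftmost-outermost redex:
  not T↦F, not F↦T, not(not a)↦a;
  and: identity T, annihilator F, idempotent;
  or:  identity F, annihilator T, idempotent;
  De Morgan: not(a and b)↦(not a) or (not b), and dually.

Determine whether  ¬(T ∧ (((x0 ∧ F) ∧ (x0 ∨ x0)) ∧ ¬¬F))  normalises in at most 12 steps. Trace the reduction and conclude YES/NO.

  start: ¬(T ∧ (((x0 ∧ F) ∧ (x0 ∨ x0)) ∧ ¬¬F))
  step 1: ¬T ∨ ¬(((x0 ∧ F) ∧ (x0 ∨ x0)) ∧ ¬¬F)
  step 2: F ∨ ¬(((x0 ∧ F) ∧ (x0 ∨ x0)) ∧ ¬¬F)
  step 3: ¬(((x0 ∧ F) ∧ (x0 ∨ x0)) ∧ ¬¬F)
  step 4: ¬((x0 ∧ F) ∧ (x0 ∨ x0)) ∨ ¬¬¬F
  step 5: (¬(x0 ∧ F) ∨ ¬(x0 ∨ x0)) ∨ ¬¬¬F
  step 6: ((¬x0 ∨ ¬F) ∨ ¬(x0 ∨ x0)) ∨ ¬¬¬F
  step 7: ((¬x0 ∨ T) ∨ ¬(x0 ∨ x0)) ∨ ¬¬¬F
  step 8: (T ∨ ¬(x0 ∨ x0)) ∨ ¬¬¬F
  step 9: T ∨ ¬¬¬F
  step 10: T

Answer: YES — reaches normal form T in 10 ≤ 12 steps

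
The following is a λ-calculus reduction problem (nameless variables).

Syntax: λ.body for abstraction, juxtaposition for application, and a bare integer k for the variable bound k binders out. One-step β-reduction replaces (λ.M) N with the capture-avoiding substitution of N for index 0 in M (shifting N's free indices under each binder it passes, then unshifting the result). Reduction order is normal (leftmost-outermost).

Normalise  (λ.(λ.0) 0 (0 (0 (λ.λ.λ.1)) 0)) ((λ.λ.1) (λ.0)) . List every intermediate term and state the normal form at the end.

  start: (λ.(λ.0) 0 (0 (0 (λ.λ.λ.1)) 0)) ((λ.λ.1) (λ.0))
  →1  (λ.0) ((λ.λ.1) (λ.0)) ((λ.λ.1) (λ.0) ((λ.λ.1) (λ.0) (λ.λ.λ.1)) ((λ.λ.1) (λ.0)))
  →2  (λ.λ.1) (λ.0) ((λ.λ.1) (λ.0) ((λ.λ.1) (λ.0) (λ.λ.λ.1)) ((λ.λ.1) (λ.0)))
  →3  (λ.λ.0) ((λ.λ.1) (λ.0) ((λ.λ.1) (λ.0) (λ.λ.λ.1)) ((λ.λ.1) (λ.0)))
  →4  λ.0

Answer: normal form = λ.0  (in 4 steps)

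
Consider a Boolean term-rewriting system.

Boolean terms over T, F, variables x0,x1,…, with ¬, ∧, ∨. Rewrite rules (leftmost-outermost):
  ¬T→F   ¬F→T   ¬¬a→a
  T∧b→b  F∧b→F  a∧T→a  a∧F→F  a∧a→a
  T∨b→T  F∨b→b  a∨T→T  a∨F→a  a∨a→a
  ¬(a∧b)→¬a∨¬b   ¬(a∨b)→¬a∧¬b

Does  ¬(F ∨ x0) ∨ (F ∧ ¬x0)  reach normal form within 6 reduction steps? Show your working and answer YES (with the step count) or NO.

Answer: YES — reaches normal form ¬x0 in 5 ≤ 6 steps

Working:
  start: ¬(F ∨ x0) ∨ (F ∧ ¬x0)
  step 1: (¬F ∧ ¬x0) ∨ (F ∧ ¬x0)
  step 2: (T ∧ ¬x0) ∨ (F ∧ ¬x0)
  step 3: ¬x0 ∨ (F ∧ ¬x0)
  step 4: ¬x0 ∨ F
  step 5: ¬x0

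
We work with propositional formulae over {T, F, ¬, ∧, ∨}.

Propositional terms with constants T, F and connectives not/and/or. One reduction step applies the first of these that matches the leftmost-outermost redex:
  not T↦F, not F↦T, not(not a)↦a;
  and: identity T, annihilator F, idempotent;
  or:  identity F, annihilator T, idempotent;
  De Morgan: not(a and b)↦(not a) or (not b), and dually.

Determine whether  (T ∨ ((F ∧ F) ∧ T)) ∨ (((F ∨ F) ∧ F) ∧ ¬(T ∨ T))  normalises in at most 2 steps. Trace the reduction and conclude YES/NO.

  start: (T ∨ ((F ∧ F) ∧ T)) ∨ (((F ∨ F) ∧ F) ∧ ¬(T ∨ T))
  →1  T ∨ (((F ∨ F) ∧ F) ∧ ¬(T ∨ T))
  →2  T

Answer: YES — reaches normal form T in 2 ≤ 2 steps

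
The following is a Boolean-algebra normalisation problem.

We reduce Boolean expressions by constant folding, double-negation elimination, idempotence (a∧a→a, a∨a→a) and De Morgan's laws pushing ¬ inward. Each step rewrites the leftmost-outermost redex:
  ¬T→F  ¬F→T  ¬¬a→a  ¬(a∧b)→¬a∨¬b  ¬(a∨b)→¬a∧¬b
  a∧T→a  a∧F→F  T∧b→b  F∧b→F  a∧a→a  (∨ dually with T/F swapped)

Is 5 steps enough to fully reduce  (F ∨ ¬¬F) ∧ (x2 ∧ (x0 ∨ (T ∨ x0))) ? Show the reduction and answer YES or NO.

  start: (F ∨ ¬¬F) ∧ (x2 ∧ (x0 ∨ (T ∨ x0)))
  [1] ¬¬F ∧ (x2 ∧ (x0 ∨ (T ∨ x0)))
  [2] F ∧ (x2 ∧ (x0 ∨ (T ∨ x0)))
  [3] F

Answer: YES — reaches normal form F in 3 ≤ 5 steps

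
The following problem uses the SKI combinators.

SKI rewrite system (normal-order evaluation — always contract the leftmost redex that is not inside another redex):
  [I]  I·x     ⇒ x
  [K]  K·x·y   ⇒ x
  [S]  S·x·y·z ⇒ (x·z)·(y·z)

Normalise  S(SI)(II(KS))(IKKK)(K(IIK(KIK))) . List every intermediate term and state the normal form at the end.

  start: S(SI)(II(KS))(IKKK)(K(IIK(KIK)))
  [1] SI(IKKK)(II(KS)(IKKK))(K(IIK(KIK)))
  [2] I(II(KS)(IKKK))(IKKK(II(KS)(IKKK)))(K(IIK(KIK)))
  [3] II(KS)(IKKK)(IKKK(II(KS)(IKKK)))(K(IIK(KIK)))
  [4] I(KS)(IKKK)(IKKK(II(KS)(IKKK)))(K(IIK(KIK)))
  [5] KS(IKKK)(IKKK(II(KS)(IKKK)))(K(IIK(KIK)))
  [6] S(IKKK(II(KS)(IKKK)))(K(IIK(KIK)))
  [7] S(KKK(II(KS)(IKKK)))(K(IIK(KIK)))
  [8] S(K(II(KS)(IKKK)))(K(IIK(KIK)))
  [9] S(K(I(KS)(IKKK)))(K(IIK(KIK)))
  [10] S(K(KS(IKKK)))(K(IIK(KIK)))
  [11] S(KS)(K(IIK(KIK)))
  [12] S(KS)(K(IK(KIK)))
  [13] S(KS)(K(K(KIK)))
  [14] S(KS)(K(KI))

Answer: normal form = S(KS)(K(KI))  (in 14 steps)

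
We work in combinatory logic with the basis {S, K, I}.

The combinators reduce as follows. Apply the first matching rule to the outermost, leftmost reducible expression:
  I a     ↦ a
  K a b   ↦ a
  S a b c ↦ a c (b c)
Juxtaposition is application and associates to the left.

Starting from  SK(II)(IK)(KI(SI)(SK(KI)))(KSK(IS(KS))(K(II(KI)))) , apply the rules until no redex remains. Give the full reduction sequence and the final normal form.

Answer: normal form = SK(KI)  (in 6 steps)

Reduction:
  start: SK(II)(IK)(KI(SI)(SK(KI)))(KSK(IS(KS))(K(II(KI))))
  →1  K(IK)(II(IK))(KI(SI)(SK(KI)))(KSK(IS(KS))(K(II(KI))))
  →2  IK(KI(SI)(SK(KI)))(KSK(IS(KS))(K(II(KI))))
  →3  K(KI(SI)(SK(KI)))(KSK(IS(KS))(K(II(KI))))
  →4  KI(SI)(SK(KI))
  →5  I(SK(KI))
  →6  SK(KI)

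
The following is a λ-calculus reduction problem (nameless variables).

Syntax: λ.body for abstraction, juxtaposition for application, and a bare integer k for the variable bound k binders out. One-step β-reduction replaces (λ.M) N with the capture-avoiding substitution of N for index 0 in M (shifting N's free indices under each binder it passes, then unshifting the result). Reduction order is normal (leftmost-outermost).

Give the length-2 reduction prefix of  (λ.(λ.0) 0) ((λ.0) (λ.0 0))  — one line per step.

  start: (λ.(λ.0) 0) ((λ.0) (λ.0 0))
  step 1: (λ.0) ((λ.0) (λ.0 0))
  step 2: (λ.0) (λ.0 0)

Answer: after 2 steps: (λ.0) (λ.0 0)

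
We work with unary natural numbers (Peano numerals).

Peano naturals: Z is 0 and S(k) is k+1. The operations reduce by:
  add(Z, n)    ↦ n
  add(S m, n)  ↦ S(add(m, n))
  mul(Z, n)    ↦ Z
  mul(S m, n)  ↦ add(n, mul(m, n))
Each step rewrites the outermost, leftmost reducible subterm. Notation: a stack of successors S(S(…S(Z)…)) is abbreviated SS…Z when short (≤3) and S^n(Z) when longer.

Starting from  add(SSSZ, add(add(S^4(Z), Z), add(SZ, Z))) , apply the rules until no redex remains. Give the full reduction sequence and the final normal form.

  start: add(SSSZ, add(add(S^4(Z), Z), add(SZ, Z)))
  [1] S(add(SSZ, add(add(S^4(Z), Z), add(SZ, Z))))
  [2] S(S(add(SZ, add(add(S^4(Z), Z), add(SZ, Z)))))
  [3] S(S(S(add(Z, add(add(S^4(Z), Z), add(SZ, Z))))))
  [4] S(S(S(add(add(S^4(Z), Z), add(SZ, Z)))))
  [5] S(S(S(add(S(add(SSSZ, Z)), add(SZ, Z)))))
  [6] S(S(S(S(add(add(SSSZ, Z), add(SZ, Z))))))
  [7] S(S(S(S(add(S(add(SSZ, Z)), add(SZ, Z))))))
  [8] S(S(S(S(S(add(add(SSZ, Z), add(SZ, Z)))))))
  [9] S(S(S(S(S(add(S(add(SZ, Z)), add(SZ, Z)))))))
  [10] S(S(S(S(S(S(add(add(SZ, Z), add(SZ, Z))))))))
  [11] S(S(S(S(S(S(add(S(add(Z, Z)), add(SZ, Z))))))))
  [12] S(S(S(S(S(S(S(add(add(Z, Z), add(SZ, Z)))))))))
  [13] S(S(S(S(S(S(S(add(Z, add(SZ, Z)))))))))
  [14] S(S(S(S(S(S(S(add(SZ, Z))))))))
  [15] S(S(S(S(S(S(S(S(add(Z, Z)))))))))
  [16] S^8(Z)

Answer: normal form = S^8(Z)  (in 16 steps)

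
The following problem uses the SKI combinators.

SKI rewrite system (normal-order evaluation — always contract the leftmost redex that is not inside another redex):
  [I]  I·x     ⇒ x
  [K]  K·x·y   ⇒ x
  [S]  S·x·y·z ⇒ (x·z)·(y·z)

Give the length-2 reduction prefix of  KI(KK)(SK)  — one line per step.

Answer: after 2 steps: SK

Derivation:
  start: KI(KK)(SK)
  [1] I(SK)
  [2] SK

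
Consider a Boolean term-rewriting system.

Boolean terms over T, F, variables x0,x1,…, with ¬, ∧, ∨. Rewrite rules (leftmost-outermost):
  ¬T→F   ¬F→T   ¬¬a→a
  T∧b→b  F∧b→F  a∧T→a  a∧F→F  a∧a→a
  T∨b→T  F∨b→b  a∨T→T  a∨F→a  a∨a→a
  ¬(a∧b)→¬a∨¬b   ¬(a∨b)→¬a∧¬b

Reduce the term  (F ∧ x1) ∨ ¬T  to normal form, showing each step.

  start: (F ∧ x1) ∨ ¬T
  →1  F ∨ ¬T
  →2  ¬T
  →3  F

Answer: normal form = F  (in 3 steps)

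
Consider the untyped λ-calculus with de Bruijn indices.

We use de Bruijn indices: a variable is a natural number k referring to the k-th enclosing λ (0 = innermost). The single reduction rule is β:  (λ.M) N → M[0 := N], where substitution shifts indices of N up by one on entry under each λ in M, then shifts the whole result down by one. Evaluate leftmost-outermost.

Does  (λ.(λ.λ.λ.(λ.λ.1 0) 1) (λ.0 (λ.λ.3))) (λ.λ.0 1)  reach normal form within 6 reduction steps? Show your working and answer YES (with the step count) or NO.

Answer: YES — reaches normal form λ.λ.λ.2 0 in 3 ≤ 6 steps

Reduction:
  start: (λ.(λ.λ.λ.(λ.λ.1 0) 1) (λ.0 (λ.λ.3))) (λ.λ.0 1)
  [1] (λ.λ.λ.(λ.λ.1 0) 1) (λ.0 (λ.λ.λ.λ.0 1))
  [2] λ.λ.(λ.λ.1 0) 1
  [3] λ.λ.λ.2 0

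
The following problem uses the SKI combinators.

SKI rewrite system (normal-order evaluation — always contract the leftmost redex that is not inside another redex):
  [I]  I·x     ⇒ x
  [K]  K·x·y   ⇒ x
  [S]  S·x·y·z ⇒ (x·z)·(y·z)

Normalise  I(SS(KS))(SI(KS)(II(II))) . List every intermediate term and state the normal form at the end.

  start: I(SS(KS))(SI(KS)(II(II)))
  step 1: SS(KS)(SI(KS)(II(II)))
  step 2: S(SI(KS)(II(II)))(KS(SI(KS)(II(II))))
  step 3: S(I(II(II))(KS(II(II))))(KS(SI(KS)(II(II))))
  step 4: S(II(II)(KS(II(II))))(KS(SI(KS)(II(II))))
  step 5: S(I(II)(KS(II(II))))(KS(SI(KS)(II(II))))
  step 6: S(II(KS(II(II))))(KS(SI(KS)(II(II))))
  step 7: S(I(KS(II(II))))(KS(SI(KS)(II(II))))
  step 8: S(KS(II(II)))(KS(SI(KS)(II(II))))
  step 9: SS(KS(SI(KS)(II(II))))
  step 10: SSS

Answer: normal form = SSS  (in 10 steps)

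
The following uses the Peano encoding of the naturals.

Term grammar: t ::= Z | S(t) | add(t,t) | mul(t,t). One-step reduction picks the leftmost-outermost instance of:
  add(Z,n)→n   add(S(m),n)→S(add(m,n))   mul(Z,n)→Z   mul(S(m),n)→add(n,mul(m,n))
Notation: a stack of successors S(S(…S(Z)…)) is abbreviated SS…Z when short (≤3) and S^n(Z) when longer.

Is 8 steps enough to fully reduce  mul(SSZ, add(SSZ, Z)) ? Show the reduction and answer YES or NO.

Answer: NO — after 8 steps the term is S(S(add(add(SSZ, Z), mul(Z, add(SSZ, Z))))), not yet normal

Working:
  start: mul(SSZ, add(SSZ, Z))
  step 1: add(add(SSZ, Z), mul(SZ, add(SSZ, Z)))
  step 2: add(S(add(SZ, Z)), mul(SZ, add(SSZ, Z)))
  step 3: S(add(add(SZ, Z), mul(SZ, add(SSZ, Z))))
  step 4: S(add(S(add(Z, Z)), mul(SZ, add(SSZ, Z))))
  step 5: S(S(add(add(Z, Z), mul(SZ, add(SSZ, Z)))))
  step 6: S(S(add(Z, mul(SZ, add(SSZ, Z)))))
  step 7: S(S(mul(SZ, add(SSZ, Z))))
  step 8: S(S(add(add(SSZ, Z), mul(Z, add(SSZ, Z)))))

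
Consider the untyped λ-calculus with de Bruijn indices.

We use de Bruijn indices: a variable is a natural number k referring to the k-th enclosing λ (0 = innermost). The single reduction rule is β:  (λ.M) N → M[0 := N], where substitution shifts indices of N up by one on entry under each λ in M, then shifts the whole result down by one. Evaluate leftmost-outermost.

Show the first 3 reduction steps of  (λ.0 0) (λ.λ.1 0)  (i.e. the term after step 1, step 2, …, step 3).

  start: (λ.0 0) (λ.λ.1 0)
  step 1: (λ.λ.1 0) (λ.λ.1 0)
  step 2: λ.(λ.λ.1 0) 0
  step 3: λ.λ.1 0

Answer: after 3 steps: λ.λ.1 0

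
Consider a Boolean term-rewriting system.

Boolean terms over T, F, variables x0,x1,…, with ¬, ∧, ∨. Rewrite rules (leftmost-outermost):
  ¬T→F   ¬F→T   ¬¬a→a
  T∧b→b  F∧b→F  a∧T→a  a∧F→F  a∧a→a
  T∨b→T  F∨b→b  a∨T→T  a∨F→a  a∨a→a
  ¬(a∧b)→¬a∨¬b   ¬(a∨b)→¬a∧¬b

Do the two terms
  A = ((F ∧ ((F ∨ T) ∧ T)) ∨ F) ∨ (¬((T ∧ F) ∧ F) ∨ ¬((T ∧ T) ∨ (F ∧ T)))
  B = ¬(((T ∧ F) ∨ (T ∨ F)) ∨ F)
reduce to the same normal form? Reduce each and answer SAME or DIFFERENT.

Answer: DIFFERENT — A ⇓ T, B ⇓ F

Derivation:
Term A:
  start: ((F ∧ ((F ∨ T) ∧ T)) ∨ F) ∨ (¬((T ∧ F) ∧ F) ∨ ¬((T ∧ T) ∨ (F ∧ T)))
  →1  (F ∧ ((F ∨ T) ∧ T)) ∨ (¬((T ∧ F) ∧ F) ∨ ¬((T ∧ T) ∨ (F ∧ T)))
  →2  F ∨ (¬((T ∧ F) ∧ F) ∨ ¬((T ∧ T) ∨ (F ∧ T)))
  →3  ¬((T ∧ F) ∧ F) ∨ ¬((T ∧ T) ∨ (F ∧ T))
  →4  (¬(T ∧ F) ∨ ¬F) ∨ ¬((T ∧ T) ∨ (F ∧ T))
  →5  ((¬T ∨ ¬F) ∨ ¬F) ∨ ¬((T ∧ T) ∨ (F ∧ T))
  →6  ((F ∨ ¬F) ∨ ¬F) ∨ ¬((T ∧ T) ∨ (F ∧ T))
  →7  (¬F ∨ ¬F) ∨ ¬((T ∧ T) ∨ (F ∧ T))
  →8  ¬F ∨ ¬((T ∧ T) ∨ (F ∧ T))
  →9  T ∨ ¬((T ∧ T) ∨ (F ∧ T))
  →10  T

Term B:
  start: ¬(((T ∧ F) ∨ (T ∨ F)) ∨ F)
  →1  ¬((T ∧ F) ∨ (T ∨ F)) ∧ ¬F
  →2  (¬(T ∧ F) ∧ ¬(T ∨ F)) ∧ ¬F
  →3  ((¬T ∨ ¬F) ∧ ¬(T ∨ F)) ∧ ¬F
  →4  ((F ∨ ¬F) ∧ ¬(T ∨ F)) ∧ ¬F
  →5  (¬F ∧ ¬(T ∨ F)) ∧ ¬F
  →6  (T ∧ ¬(T ∨ F)) ∧ ¬F
  →7  ¬(T ∨ F) ∧ ¬F
  →8  (¬T ∧ ¬F) ∧ ¬F
  →9  (F ∧ ¬F) ∧ ¬F
  →10  F ∧ ¬F
  →11  F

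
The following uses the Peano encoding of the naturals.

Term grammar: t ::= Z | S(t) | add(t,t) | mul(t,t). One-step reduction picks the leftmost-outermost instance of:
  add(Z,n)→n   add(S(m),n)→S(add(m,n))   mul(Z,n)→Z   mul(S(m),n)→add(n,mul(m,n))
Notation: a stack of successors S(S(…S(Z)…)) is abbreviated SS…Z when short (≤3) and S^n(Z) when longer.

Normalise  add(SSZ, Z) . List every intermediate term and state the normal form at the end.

Answer: normal form = SSZ  (in 3 steps)

Working:
  start: add(SSZ, Z)
  step 1: S(add(SZ, Z))
  step 2: S(S(add(Z, Z)))
  step 3: SSZ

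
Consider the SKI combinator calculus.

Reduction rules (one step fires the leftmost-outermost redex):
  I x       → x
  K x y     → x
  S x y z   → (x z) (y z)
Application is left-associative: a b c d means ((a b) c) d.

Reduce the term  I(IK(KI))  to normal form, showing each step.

  start: I(IK(KI))
  step 1: IK(KI)
  step 2: K(KI)

Answer: normal form = K(KI)  (in 2 steps)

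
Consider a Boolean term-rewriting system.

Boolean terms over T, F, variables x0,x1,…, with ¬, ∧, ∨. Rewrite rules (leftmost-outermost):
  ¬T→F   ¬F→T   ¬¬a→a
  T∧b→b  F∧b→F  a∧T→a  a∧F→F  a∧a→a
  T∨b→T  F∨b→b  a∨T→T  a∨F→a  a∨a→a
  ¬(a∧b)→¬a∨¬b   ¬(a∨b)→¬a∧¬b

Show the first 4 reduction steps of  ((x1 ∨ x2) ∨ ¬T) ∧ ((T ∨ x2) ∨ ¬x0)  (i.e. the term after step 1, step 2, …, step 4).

Answer: after 4 steps: (x1 ∨ x2) ∧ T

Working:
  start: ((x1 ∨ x2) ∨ ¬T) ∧ ((T ∨ x2) ∨ ¬x0)
  step 1: ((x1 ∨ x2) ∨ F) ∧ ((T ∨ x2) ∨ ¬x0)
  step 2: (x1 ∨ x2) ∧ ((T ∨ x2) ∨ ¬x0)
  step 3: (x1 ∨ x2) ∧ (T ∨ ¬x0)
  step 4: (x1 ∨ x2) ∧ T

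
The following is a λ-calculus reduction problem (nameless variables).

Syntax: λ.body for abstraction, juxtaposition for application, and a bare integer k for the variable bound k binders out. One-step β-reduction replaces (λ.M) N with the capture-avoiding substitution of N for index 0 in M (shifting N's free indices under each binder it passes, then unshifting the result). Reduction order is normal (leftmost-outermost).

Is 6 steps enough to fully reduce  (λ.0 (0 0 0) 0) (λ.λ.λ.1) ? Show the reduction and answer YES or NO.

Answer: YES — reaches normal form λ.λ.λ.λ.1 in 3 ≤ 6 steps

Derivation:
  start: (λ.0 (0 0 0) 0) (λ.λ.λ.1)
  [1] (λ.λ.λ.1) ((λ.λ.λ.1) (λ.λ.λ.1) (λ.λ.λ.1)) (λ.λ.λ.1)
  [2] (λ.λ.1) (λ.λ.λ.1)
  [3] λ.λ.λ.λ.1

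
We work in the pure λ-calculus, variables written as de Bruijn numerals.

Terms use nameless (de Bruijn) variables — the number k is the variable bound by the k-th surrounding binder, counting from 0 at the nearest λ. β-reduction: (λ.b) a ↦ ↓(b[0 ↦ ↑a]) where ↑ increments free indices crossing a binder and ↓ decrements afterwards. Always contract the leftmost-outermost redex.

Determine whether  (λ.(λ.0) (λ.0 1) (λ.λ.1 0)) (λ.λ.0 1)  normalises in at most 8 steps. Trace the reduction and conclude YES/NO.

  start: (λ.(λ.0) (λ.0 1) (λ.λ.1 0)) (λ.λ.0 1)
  [1] (λ.0) (λ.0 (λ.λ.0 1)) (λ.λ.1 0)
  [2] (λ.0 (λ.λ.0 1)) (λ.λ.1 0)
  [3] (λ.λ.1 0) (λ.λ.0 1)
  [4] λ.(λ.λ.0 1) 0
  [5] λ.λ.0 1

Answer: YES — reaches normal form λ.λ.0 1 in 5 ≤ 8 steps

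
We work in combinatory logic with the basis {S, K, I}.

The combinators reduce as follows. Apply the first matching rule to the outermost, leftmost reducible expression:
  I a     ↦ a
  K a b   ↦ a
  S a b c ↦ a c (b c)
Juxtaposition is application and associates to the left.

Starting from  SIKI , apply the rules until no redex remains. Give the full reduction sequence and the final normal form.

Answer: normal form = KI  (in 3 steps)

Reduction:
  start: SIKI
  step 1: II(KI)
  step 2: I(KI)
  step 3: KI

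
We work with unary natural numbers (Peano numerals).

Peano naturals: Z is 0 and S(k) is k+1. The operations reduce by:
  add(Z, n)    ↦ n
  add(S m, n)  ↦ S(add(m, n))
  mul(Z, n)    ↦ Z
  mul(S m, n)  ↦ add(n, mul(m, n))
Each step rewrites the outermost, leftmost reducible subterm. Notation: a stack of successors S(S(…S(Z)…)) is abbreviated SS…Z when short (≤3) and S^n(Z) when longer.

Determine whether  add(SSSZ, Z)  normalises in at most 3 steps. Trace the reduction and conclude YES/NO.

  start: add(SSSZ, Z)
  →1  S(add(SSZ, Z))
  →2  S(S(add(SZ, Z)))
  →3  S(S(S(add(Z, Z))))

Answer: NO — after 3 steps the term is S(S(S(add(Z, Z)))), not yet normal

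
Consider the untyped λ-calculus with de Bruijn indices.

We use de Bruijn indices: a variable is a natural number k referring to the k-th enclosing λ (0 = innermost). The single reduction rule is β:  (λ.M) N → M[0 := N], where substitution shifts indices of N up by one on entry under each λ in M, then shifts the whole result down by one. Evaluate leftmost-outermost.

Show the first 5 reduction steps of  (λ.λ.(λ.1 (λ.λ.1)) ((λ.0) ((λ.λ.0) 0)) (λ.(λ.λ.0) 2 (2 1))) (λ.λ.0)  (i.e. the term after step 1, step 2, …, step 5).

  start: (λ.λ.(λ.1 (λ.λ.1)) ((λ.0) ((λ.λ.0) 0)) (λ.(λ.λ.0) 2 (2 1))) (λ.λ.0)
  →1  λ.(λ.1 (λ.λ.1)) ((λ.0) ((λ.λ.0) 0)) (λ.(λ.λ.0) (λ.λ.0) ((λ.λ.0) 1))
  →2  λ.0 (λ.λ.1) (λ.(λ.λ.0) (λ.λ.0) ((λ.λ.0) 1))
  →3  λ.0 (λ.λ.1) (λ.(λ.0) ((λ.λ.0) 1))
  →4  λ.0 (λ.λ.1) (λ.(λ.λ.0) 1)
  →5  λ.0 (λ.λ.1) (λ.λ.0)

Answer: after 5 steps: λ.0 (λ.λ.1) (λ.λ.0)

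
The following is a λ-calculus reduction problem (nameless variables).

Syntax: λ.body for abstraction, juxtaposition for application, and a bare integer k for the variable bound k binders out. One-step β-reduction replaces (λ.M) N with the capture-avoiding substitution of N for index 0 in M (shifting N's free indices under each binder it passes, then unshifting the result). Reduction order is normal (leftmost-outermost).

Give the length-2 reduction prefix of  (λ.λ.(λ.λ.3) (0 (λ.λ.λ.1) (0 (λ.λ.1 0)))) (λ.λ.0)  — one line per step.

Answer: after 2 steps: λ.λ.λ.λ.0

Derivation:
  start: (λ.λ.(λ.λ.3) (0 (λ.λ.λ.1) (0 (λ.λ.1 0)))) (λ.λ.0)
  [1] λ.(λ.λ.λ.λ.0) (0 (λ.λ.λ.1) (0 (λ.λ.1 0)))
  [2] λ.λ.λ.λ.0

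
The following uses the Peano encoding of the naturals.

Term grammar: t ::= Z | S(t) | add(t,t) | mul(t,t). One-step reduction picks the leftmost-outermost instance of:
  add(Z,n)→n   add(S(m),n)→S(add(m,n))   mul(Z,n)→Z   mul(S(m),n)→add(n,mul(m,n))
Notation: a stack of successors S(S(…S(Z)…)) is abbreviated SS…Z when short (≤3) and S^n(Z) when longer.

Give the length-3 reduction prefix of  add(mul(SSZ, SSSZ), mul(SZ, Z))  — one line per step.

Answer: after 3 steps: S(add(add(SSZ, mul(SZ, SSSZ)), mul(SZ, Z)))

Derivation:
  start: add(mul(SSZ, SSSZ), mul(SZ, Z))
  [1] add(add(SSSZ, mul(SZ, SSSZ)), mul(SZ, Z))
  [2] add(S(add(SSZ, mul(SZ, SSSZ))), mul(SZ, Z))
  [3] S(add(add(SSZ, mul(SZ, SSSZ)), mul(SZ, Z)))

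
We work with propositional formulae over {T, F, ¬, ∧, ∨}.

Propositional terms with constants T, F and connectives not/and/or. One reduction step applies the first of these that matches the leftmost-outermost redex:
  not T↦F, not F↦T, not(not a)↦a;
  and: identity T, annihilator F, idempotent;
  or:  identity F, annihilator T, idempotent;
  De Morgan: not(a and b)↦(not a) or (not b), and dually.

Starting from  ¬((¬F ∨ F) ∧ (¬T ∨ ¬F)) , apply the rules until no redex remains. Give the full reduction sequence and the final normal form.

  start: ¬((¬F ∨ F) ∧ (¬T ∨ ¬F))
  →1  ¬(¬F ∨ F) ∨ ¬(¬T ∨ ¬F)
  →2  (¬¬F ∧ ¬F) ∨ ¬(¬T ∨ ¬F)
  →3  (F ∧ ¬F) ∨ ¬(¬T ∨ ¬F)
  →4  F ∨ ¬(¬T ∨ ¬F)
  →5  ¬(¬T ∨ ¬F)
  →6  ¬¬T ∧ ¬¬F
  →7  T ∧ ¬¬F
  →8  ¬¬F
  →9  F

Answer: normal form = F  (in 9 steps)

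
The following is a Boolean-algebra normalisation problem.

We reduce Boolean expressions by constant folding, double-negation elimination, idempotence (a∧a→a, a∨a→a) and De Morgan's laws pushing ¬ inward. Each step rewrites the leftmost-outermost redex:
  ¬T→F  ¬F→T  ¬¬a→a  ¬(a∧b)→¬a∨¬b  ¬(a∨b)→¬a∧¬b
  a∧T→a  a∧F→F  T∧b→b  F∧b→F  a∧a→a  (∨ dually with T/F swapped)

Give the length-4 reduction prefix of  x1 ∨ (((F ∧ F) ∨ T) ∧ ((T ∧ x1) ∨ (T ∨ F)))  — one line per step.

Answer: after 4 steps: x1 ∨ (x1 ∨ T)

Reduction:
  start: x1 ∨ (((F ∧ F) ∨ T) ∧ ((T ∧ x1) ∨ (T ∨ F)))
  step 1: x1 ∨ (T ∧ ((T ∧ x1) ∨ (T ∨ F)))
  step 2: x1 ∨ ((T ∧ x1) ∨ (T ∨ F))
  step 3: x1 ∨ (x1 ∨ (T ∨ F))
  step 4: x1 ∨ (x1 ∨ T)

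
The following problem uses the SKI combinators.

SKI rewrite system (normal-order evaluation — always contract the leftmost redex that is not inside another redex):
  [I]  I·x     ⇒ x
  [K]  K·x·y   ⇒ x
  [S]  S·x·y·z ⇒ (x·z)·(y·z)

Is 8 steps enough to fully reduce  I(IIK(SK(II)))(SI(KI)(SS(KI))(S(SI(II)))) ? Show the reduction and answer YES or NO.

Answer: YES — reaches normal form SKI in 5 ≤ 8 steps

Reduction:
  start: I(IIK(SK(II)))(SI(KI)(SS(KI))(S(SI(II))))
  →1  IIK(SK(II))(SI(KI)(SS(KI))(S(SI(II))))
  →2  IK(SK(II))(SI(KI)(SS(KI))(S(SI(II))))
  →3  K(SK(II))(SI(KI)(SS(KI))(S(SI(II))))
  →4  SK(II)
  →5  SKI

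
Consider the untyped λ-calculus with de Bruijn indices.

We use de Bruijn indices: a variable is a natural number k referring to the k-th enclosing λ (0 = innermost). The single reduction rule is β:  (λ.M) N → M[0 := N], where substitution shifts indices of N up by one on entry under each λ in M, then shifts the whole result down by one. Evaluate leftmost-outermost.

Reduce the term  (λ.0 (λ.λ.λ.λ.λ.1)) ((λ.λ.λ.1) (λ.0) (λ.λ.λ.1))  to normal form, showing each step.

Answer: normal form = λ.λ.λ.1  (in 4 steps)

Working:
  start: (λ.0 (λ.λ.λ.λ.λ.1)) ((λ.λ.λ.1) (λ.0) (λ.λ.λ.1))
  [1] (λ.λ.λ.1) (λ.0) (λ.λ.λ.1) (λ.λ.λ.λ.λ.1)
  [2] (λ.λ.1) (λ.λ.λ.1) (λ.λ.λ.λ.λ.1)
  [3] (λ.λ.λ.λ.1) (λ.λ.λ.λ.λ.1)
  [4] λ.λ.λ.1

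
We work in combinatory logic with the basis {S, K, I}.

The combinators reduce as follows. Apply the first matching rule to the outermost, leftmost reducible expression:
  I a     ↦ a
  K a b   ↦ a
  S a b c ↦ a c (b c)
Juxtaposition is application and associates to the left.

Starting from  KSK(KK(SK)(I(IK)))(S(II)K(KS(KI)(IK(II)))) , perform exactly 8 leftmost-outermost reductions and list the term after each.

  start: KSK(KK(SK)(I(IK)))(S(II)K(KS(KI)(IK(II))))
  →1  S(KK(SK)(I(IK)))(S(II)K(KS(KI)(IK(II))))
  →2  S(K(I(IK)))(S(II)K(KS(KI)(IK(II))))
  →3  S(K(IK))(S(II)K(KS(KI)(IK(II))))
  →4  S(KK)(S(II)K(KS(KI)(IK(II))))
  →5  S(KK)(II(KS(KI)(IK(II)))(K(KS(KI)(IK(II)))))
  →6  S(KK)(I(KS(KI)(IK(II)))(K(KS(KI)(IK(II)))))
  →7  S(KK)(KS(KI)(IK(II))(K(KS(KI)(IK(II)))))
  →8  S(KK)(S(IK(II))(K(KS(KI)(IK(II)))))

Answer: after 8 steps: S(KK)(S(IK(II))(K(KS(KI)(IK(II)))))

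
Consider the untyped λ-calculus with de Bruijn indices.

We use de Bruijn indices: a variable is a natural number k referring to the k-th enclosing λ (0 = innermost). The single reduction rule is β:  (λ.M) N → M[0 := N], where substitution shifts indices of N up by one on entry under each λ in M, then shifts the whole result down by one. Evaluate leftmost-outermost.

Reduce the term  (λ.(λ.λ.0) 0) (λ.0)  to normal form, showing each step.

  start: (λ.(λ.λ.0) 0) (λ.0)
  →1  (λ.λ.0) (λ.0)
  →2  λ.0

Answer: normal form = λ.0  (in 2 steps)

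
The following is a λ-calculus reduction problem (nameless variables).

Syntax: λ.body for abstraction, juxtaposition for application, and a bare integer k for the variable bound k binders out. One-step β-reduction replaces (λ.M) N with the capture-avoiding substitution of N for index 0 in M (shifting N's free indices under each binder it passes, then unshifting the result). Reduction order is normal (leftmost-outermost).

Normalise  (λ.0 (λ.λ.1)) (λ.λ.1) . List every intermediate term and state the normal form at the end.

  start: (λ.0 (λ.λ.1)) (λ.λ.1)
  →1  (λ.λ.1) (λ.λ.1)
  →2  λ.λ.λ.1

Answer: normal form = λ.λ.λ.1  (in 2 steps)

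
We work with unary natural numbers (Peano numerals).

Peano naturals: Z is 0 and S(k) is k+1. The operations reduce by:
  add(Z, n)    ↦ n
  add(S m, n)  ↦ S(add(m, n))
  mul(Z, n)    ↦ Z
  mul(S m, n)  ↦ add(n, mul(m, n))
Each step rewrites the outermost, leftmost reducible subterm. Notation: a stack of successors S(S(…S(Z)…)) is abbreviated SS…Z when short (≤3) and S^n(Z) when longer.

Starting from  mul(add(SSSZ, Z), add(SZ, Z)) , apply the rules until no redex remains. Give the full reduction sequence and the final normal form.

  start: mul(add(SSSZ, Z), add(SZ, Z))
  step 1: mul(S(add(SSZ, Z)), add(SZ, Z))
  step 2: add(add(SZ, Z), mul(add(SSZ, Z), add(SZ, Z)))
  step 3: add(S(add(Z, Z)), mul(add(SSZ, Z), add(SZ, Z)))
  step 4: S(add(add(Z, Z), mul(add(SSZ, Z), add(SZ, Z))))
  step 5: S(add(Z, mul(add(SSZ, Z), add(SZ, Z))))
  step 6: S(mul(add(SSZ, Z), add(SZ, Z)))
  step 7: S(mul(S(add(SZ, Z)), add(SZ, Z)))
  step 8: S(add(add(SZ, Z), mul(add(SZ, Z), add(SZ, Z))))
  step 9: S(add(S(add(Z, Z)), mul(add(SZ, Z), add(SZ, Z))))
  step 10: S(S(add(add(Z, Z), mul(add(SZ, Z), add(SZ, Z)))))
  step 11: S(S(add(Z, mul(add(SZ, Z), add(SZ, Z)))))
  step 12: S(S(mul(add(SZ, Z), add(SZ, Z))))
  step 13: S(S(mul(S(add(Z, Z)), add(SZ, Z))))
  step 14: S(S(add(add(SZ, Z), mul(add(Z, Z), add(SZ, Z)))))
  step 15: S(S(add(S(add(Z, Z)), mul(add(Z, Z), add(SZ, Z)))))
  step 16: S(S(S(add(add(Z, Z), mul(add(Z, Z), add(SZ, Z))))))
  step 17: S(S(S(add(Z, mul(add(Z, Z), add(SZ, Z))))))
  step 18: S(S(S(mul(add(Z, Z), add(SZ, Z)))))
  step 19: S(S(S(mul(Z, add(SZ, Z)))))
  step 20: SSSZ

Answer: normal form = SSSZ  (in 20 steps)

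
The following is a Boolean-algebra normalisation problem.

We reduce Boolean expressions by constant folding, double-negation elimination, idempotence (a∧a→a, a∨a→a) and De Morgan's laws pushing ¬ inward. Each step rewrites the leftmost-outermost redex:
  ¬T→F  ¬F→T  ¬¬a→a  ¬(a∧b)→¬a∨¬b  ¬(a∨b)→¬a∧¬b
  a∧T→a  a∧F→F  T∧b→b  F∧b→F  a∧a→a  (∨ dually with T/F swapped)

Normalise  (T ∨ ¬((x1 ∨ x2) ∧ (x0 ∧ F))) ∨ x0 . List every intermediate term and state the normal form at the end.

Answer: normal form = T  (in 2 steps)

Derivation:
  start: (T ∨ ¬((x1 ∨ x2) ∧ (x0 ∧ F))) ∨ x0
  step 1: T ∨ x0
  step 2: T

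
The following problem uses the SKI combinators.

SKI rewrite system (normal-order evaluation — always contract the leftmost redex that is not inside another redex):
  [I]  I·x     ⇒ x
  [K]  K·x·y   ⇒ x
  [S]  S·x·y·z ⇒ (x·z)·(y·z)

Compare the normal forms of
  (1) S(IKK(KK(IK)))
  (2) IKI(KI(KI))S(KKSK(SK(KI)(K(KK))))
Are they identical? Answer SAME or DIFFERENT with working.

Term A:
  start: S(IKK(KK(IK)))
  →1  S(KK(KK(IK)))
  →2  SK

Term B:
  start: IKI(KI(KI))S(KKSK(SK(KI)(K(KK))))
  →1  KI(KI(KI))S(KKSK(SK(KI)(K(KK))))
  →2  IS(KKSK(SK(KI)(K(KK))))
  →3  S(KKSK(SK(KI)(K(KK))))
  →4  S(KK(SK(KI)(K(KK))))
  →5  SK

Answer: SAME — A ⇓ SK, B ⇓ SK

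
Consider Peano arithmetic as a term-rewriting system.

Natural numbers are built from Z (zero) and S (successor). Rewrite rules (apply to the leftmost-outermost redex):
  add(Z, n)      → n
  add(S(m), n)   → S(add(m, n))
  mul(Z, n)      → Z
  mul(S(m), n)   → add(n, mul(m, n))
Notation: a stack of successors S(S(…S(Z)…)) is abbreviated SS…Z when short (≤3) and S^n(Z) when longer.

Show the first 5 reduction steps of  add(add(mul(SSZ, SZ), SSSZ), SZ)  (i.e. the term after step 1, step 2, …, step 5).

  start: add(add(mul(SSZ, SZ), SSSZ), SZ)
  →1  add(add(add(SZ, mul(SZ, SZ)), SSSZ), SZ)
  →2  add(add(S(add(Z, mul(SZ, SZ))), SSSZ), SZ)
  →3  add(S(add(add(Z, mul(SZ, SZ)), SSSZ)), SZ)
  →4  S(add(add(add(Z, mul(SZ, SZ)), SSSZ), SZ))
  →5  S(add(add(mul(SZ, SZ), SSSZ), SZ))

Answer: after 5 steps: S(add(add(mul(SZ, SZ), SSSZ), SZ))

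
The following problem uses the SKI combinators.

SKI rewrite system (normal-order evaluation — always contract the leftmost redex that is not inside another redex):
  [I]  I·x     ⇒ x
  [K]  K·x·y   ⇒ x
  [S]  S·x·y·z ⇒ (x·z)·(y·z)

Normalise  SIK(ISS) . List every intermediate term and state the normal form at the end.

  start: SIK(ISS)
  →1  I(ISS)(K(ISS))
  →2  ISS(K(ISS))
  →3  SS(K(ISS))
  →4  SS(K(SS))

Answer: normal form = SS(K(SS))  (in 4 steps)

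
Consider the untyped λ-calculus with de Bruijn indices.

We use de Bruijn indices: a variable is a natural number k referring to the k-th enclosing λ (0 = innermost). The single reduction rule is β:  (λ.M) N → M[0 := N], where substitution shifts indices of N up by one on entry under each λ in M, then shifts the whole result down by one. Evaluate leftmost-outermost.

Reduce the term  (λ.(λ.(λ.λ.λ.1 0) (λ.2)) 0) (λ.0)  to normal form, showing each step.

  start: (λ.(λ.(λ.λ.λ.1 0) (λ.2)) 0) (λ.0)
  [1] (λ.(λ.λ.λ.1 0) (λ.λ.0)) (λ.0)
  [2] (λ.λ.λ.1 0) (λ.λ.0)
  [3] λ.λ.1 0

Answer: normal form = λ.λ.1 0  (in 3 steps)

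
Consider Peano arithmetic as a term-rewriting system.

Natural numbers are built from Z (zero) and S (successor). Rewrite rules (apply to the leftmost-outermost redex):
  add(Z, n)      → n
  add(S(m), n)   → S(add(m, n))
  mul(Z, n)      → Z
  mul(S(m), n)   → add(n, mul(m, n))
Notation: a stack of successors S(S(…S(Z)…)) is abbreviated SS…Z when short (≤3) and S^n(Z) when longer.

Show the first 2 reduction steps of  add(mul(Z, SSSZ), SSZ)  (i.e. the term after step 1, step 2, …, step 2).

Answer: after 2 steps: SSZ

Derivation:
  start: add(mul(Z, SSSZ), SSZ)
  →1  add(Z, SSZ)
  →2  SSZ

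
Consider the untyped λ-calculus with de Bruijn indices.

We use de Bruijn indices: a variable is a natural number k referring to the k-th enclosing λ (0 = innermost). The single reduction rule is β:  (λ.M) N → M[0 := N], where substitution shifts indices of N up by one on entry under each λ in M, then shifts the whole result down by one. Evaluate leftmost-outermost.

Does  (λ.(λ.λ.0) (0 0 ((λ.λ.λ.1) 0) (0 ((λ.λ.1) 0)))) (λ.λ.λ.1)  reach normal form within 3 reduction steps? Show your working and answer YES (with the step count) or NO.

Answer: YES — reaches normal form λ.0 in 2 ≤ 3 steps

Derivation:
  start: (λ.(λ.λ.0) (0 0 ((λ.λ.λ.1) 0) (0 ((λ.λ.1) 0)))) (λ.λ.λ.1)
  [1] (λ.λ.0) ((λ.λ.λ.1) (λ.λ.λ.1) ((λ.λ.λ.1) (λ.λ.λ.1)) ((λ.λ.λ.1) ((λ.λ.1) (λ.λ.λ.1))))
  [2] λ.0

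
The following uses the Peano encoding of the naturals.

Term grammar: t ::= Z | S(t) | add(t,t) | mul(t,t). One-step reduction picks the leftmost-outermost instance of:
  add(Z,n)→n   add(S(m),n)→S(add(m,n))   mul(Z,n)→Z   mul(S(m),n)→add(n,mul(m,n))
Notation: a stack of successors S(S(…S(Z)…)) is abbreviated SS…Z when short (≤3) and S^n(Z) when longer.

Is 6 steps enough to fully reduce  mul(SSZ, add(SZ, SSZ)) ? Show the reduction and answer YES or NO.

  start: mul(SSZ, add(SZ, SSZ))
  step 1: add(add(SZ, SSZ), mul(SZ, add(SZ, SSZ)))
  step 2: add(S(add(Z, SSZ)), mul(SZ, add(SZ, SSZ)))
  step 3: S(add(add(Z, SSZ), mul(SZ, add(SZ, SSZ))))
  step 4: S(add(SSZ, mul(SZ, add(SZ, SSZ))))
  step 5: S(S(add(SZ, mul(SZ, add(SZ, SSZ)))))
  step 6: S(S(S(add(Z, mul(SZ, add(SZ, SSZ))))))

Answer: NO — after 6 steps the term is S(S(S(add(Z, mul(SZ, add(SZ, SSZ)))))), not yet normal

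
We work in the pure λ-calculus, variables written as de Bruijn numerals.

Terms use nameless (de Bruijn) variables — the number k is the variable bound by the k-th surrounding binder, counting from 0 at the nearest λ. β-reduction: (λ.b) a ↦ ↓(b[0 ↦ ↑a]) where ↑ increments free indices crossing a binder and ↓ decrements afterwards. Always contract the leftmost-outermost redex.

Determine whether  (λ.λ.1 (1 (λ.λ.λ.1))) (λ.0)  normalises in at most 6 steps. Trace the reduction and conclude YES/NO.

  start: (λ.λ.1 (1 (λ.λ.λ.1))) (λ.0)
  step 1: λ.(λ.0) ((λ.0) (λ.λ.λ.1))
  step 2: λ.(λ.0) (λ.λ.λ.1)
  step 3: λ.λ.λ.λ.1

Answer: YES — reaches normal form λ.λ.λ.λ.1 in 3 ≤ 6 steps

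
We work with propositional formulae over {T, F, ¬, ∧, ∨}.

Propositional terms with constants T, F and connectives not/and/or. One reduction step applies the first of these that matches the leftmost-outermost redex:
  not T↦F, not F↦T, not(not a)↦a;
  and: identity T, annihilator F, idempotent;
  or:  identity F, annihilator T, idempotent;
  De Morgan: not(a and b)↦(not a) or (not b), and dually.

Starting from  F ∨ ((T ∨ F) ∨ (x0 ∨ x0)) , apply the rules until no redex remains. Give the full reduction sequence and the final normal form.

Answer: normal form = T  (in 3 steps)

Working:
  start: F ∨ ((T ∨ F) ∨ (x0 ∨ x0))
  →1  (T ∨ F) ∨ (x0 ∨ x0)
  →2  T ∨ (x0 ∨ x0)
  →3  T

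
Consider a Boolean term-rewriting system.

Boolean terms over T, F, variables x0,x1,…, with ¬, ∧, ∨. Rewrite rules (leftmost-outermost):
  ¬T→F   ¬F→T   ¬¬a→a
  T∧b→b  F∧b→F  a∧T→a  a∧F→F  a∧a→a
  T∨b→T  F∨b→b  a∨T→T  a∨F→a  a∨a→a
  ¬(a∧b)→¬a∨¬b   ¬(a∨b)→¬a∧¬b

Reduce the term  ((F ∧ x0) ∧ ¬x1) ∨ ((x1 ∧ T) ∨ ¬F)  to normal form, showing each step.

Answer: normal form = T  (in 6 steps)

Derivation:
  start: ((F ∧ x0) ∧ ¬x1) ∨ ((x1 ∧ T) ∨ ¬F)
  →1  (F ∧ ¬x1) ∨ ((x1 ∧ T) ∨ ¬F)
  →2  F ∨ ((x1 ∧ T) ∨ ¬F)
  →3  (x1 ∧ T) ∨ ¬F
  →4  x1 ∨ ¬F
  →5  x1 ∨ T
  →6  T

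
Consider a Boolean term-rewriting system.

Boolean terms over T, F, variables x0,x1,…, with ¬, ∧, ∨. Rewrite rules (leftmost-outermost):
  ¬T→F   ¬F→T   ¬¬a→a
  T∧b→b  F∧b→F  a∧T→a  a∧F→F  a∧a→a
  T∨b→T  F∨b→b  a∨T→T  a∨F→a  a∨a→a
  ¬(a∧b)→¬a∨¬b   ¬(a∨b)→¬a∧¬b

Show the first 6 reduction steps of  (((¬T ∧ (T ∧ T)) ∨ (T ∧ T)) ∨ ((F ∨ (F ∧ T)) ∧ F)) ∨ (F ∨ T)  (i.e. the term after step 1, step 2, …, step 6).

  start: (((¬T ∧ (T ∧ T)) ∨ (T ∧ T)) ∨ ((F ∨ (F ∧ T)) ∧ F)) ∨ (F ∨ T)
  →1  (((F ∧ (T ∧ T)) ∨ (T ∧ T)) ∨ ((F ∨ (F ∧ T)) ∧ F)) ∨ (F ∨ T)
  →2  ((F ∨ (T ∧ T)) ∨ ((F ∨ (F ∧ T)) ∧ F)) ∨ (F ∨ T)
  →3  ((T ∧ T) ∨ ((F ∨ (F ∧ T)) ∧ F)) ∨ (F ∨ T)
  →4  (T ∨ ((F ∨ (F ∧ T)) ∧ F)) ∨ (F ∨ T)
  →5  T ∨ (F ∨ T)
  →6  T

Answer: after 6 steps: T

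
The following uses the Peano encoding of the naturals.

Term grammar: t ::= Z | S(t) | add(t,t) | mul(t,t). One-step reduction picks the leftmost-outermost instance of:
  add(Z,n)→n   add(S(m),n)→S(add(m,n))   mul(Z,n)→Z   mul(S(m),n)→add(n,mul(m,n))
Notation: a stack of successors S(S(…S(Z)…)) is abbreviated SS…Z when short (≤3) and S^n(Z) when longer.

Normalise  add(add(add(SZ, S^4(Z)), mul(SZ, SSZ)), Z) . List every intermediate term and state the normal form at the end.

  start: add(add(add(SZ, S^4(Z)), mul(SZ, SSZ)), Z)
  [1] add(add(S(add(Z, S^4(Z))), mul(SZ, SSZ)), Z)
  [2] add(S(add(add(Z, S^4(Z)), mul(SZ, SSZ))), Z)
  [3] S(add(add(add(Z, S^4(Z)), mul(SZ, SSZ)), Z))
  [4] S(add(add(S^4(Z), mul(SZ, SSZ)), Z))
  [5] S(add(S(add(SSSZ, mul(SZ, SSZ))), Z))
  [6] S(S(add(add(SSSZ, mul(SZ, SSZ)), Z)))
  [7] S(S(add(S(add(SSZ, mul(SZ, SSZ))), Z)))
  [8] S(S(S(add(add(SSZ, mul(SZ, SSZ)), Z))))
  [9] S(S(S(add(S(add(SZ, mul(SZ, SSZ))), Z))))
  [10] S(S(S(S(add(add(SZ, mul(SZ, SSZ)), Z)))))
  [11] S(S(S(S(add(S(add(Z, mul(SZ, SSZ))), Z)))))
  [12] S(S(S(S(S(add(add(Z, mul(SZ, SSZ)), Z))))))
  [13] S(S(S(S(S(add(mul(SZ, SSZ), Z))))))
  [14] S(S(S(S(S(add(add(SSZ, mul(Z, SSZ)), Z))))))
  [15] S(S(S(S(S(add(S(add(SZ, mul(Z, SSZ))), Z))))))
  [16] S(S(S(S(S(S(add(add(SZ, mul(Z, SSZ)), Z)))))))
  [17] S(S(S(S(S(S(add(S(add(Z, mul(Z, SSZ))), Z)))))))
  [18] S(S(S(S(S(S(S(add(add(Z, mul(Z, SSZ)), Z))))))))
  [19] S(S(S(S(S(S(S(add(mul(Z, SSZ), Z))))))))
  [20] S(S(S(S(S(S(S(add(Z, Z))))))))
  [21] S^7(Z)

Answer: normal form = S^7(Z)  (in 21 steps)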